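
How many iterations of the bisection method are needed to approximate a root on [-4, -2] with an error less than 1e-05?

We need (b-a)/2^n ≤ 1e-05
(-2 - (-4))/2^n ≤ 1e-05
2/2^n ≤ 1e-05
2^n ≥ 200000
n ≥ log₂(200000) = 17.61
n ≥ 18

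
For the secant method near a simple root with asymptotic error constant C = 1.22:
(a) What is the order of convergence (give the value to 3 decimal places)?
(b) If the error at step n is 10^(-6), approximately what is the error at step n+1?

(a) Secant method has superlinear convergence with order φ = (1+√5)/2 ≈ 1.618.
    This means |e_{n+1}| ≈ C|e_n|^1.618.

(b) With |e_n| = 10^(-6) and C = 1.22:
    |e_{n+1}| ≈ 1.22 × (10^(-6))^1.618 = 1.22 × 10^(-9.71)

(a) ≈ 1.618 (golden ratio); (b) |e_{n+1}| ≈ 2.389e-10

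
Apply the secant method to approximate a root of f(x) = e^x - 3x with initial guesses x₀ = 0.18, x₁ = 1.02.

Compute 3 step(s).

f(x) = e^x - 3x
x₀ = 0.18, x₁ = 1.02

Secant formula: x_{n+1} = x_n - f(x_n)(x_n - x_{n-1})/(f(x_n) - f(x_{n-1}))

Iteration 1:
  f(0.180000) = 0.657217
  f(1.020000) = -0.286805
  x_2 = 1.020000 - (-0.286805)×(1.020000 - 0.180000)/(-0.286805 - 0.657217)
       = 0.764798
Iteration 2:
  f(1.020000) = -0.286805
  f(0.764798) = -0.145834
  x_3 = 0.764798 - (-0.145834)×(0.764798 - 1.020000)/(-0.145834 - (-0.286805))
       = 0.500794
Iteration 3:
  f(0.764798) = -0.145834
  f(0.500794) = 0.147649
  x_4 = 0.500794 - 0.147649×(0.500794 - 0.764798)/(0.147649 - (-0.145834))
       = 0.633612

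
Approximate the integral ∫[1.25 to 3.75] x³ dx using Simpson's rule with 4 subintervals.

f(x) = x³
a = 1.25, b = 3.75, n = 4
h = (b - a)/n = 0.625000

Simpson's rule: (h/3)[f(x₀) + 4f(x₁) + 2f(x₂) + ... + f(xₙ)]

x_0 = 1.2500, f(x_0) = 1.953125, coefficient = 1
x_1 = 1.8750, f(x_1) = 6.591797, coefficient = 4
x_2 = 2.5000, f(x_2) = 15.625000, coefficient = 2
x_3 = 3.1250, f(x_3) = 30.517578, coefficient = 4
x_4 = 3.7500, f(x_4) = 52.734375, coefficient = 1

I ≈ (0.625000/3) × 234.375000 = 48.828125
Exact value: 48.828125
Error: 0.000000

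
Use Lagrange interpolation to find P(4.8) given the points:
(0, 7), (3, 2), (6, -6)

Lagrange interpolation formula:
P(x) = Σ yᵢ × Lᵢ(x)
where Lᵢ(x) = Π_{j≠i} (x - xⱼ)/(xᵢ - xⱼ)

L_0(4.8) = (4.8 - 3)/(0 - 3) × (4.8 - 6)/(0 - 6) = -0.120000
L_1(4.8) = (4.8 - 0)/(3 - 0) × (4.8 - 6)/(3 - 6) = 0.640000
L_2(4.8) = (4.8 - 0)/(6 - 0) × (4.8 - 3)/(6 - 3) = 0.480000

P(4.8) = 7×L_0(4.8) + 2×L_1(4.8) + (-6)×L_2(4.8)
P(4.8) = -2.440000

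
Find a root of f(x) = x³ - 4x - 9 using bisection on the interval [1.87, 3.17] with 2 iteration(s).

f(x) = x³ - 4x - 9
Initial interval: [1.87, 3.17]

Iteration 1:
  c_1 = (1.870000 + 3.170000)/2 = 2.520000
  f(c_1) = f(2.520000) = -3.076992
  f(a) × f(c) ≥ 0, new interval: [2.520000, 3.170000]
Iteration 2:
  c_2 = (2.520000 + 3.170000)/2 = 2.845000
  f(c_2) = f(2.845000) = 2.647501
  f(a) × f(c) < 0, new interval: [2.520000, 2.845000]

After 2 iteration(s), the approximation is c_2 = 2.845000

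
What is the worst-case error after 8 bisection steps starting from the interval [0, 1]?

Bisection error bound: |error| ≤ (b-a)/2^n
|error| ≤ (1 - 0)/2^8 = 1/2^8
|error| ≤ 0.0039062500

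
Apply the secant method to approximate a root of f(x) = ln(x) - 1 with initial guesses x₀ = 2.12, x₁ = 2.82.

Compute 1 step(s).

f(x) = ln(x) - 1
x₀ = 2.12, x₁ = 2.82

Secant formula: x_{n+1} = x_n - f(x_n)(x_n - x_{n-1})/(f(x_n) - f(x_{n-1}))

Iteration 1:
  f(2.120000) = -0.248584
  f(2.820000) = 0.036737
  x_2 = 2.820000 - 0.036737×(2.820000 - 2.120000)/(0.036737 - (-0.248584))
       = 2.729871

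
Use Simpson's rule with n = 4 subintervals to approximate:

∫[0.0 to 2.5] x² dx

f(x) = x²
a = 0.0, b = 2.5, n = 4
h = (b - a)/n = 0.625000

Simpson's rule: (h/3)[f(x₀) + 4f(x₁) + 2f(x₂) + ... + f(xₙ)]

x_0 = 0.0000, f(x_0) = 0.000000, coefficient = 1
x_1 = 0.6250, f(x_1) = 0.390625, coefficient = 4
x_2 = 1.2500, f(x_2) = 1.562500, coefficient = 2
x_3 = 1.8750, f(x_3) = 3.515625, coefficient = 4
x_4 = 2.5000, f(x_4) = 6.250000, coefficient = 1

I ≈ (0.625000/3) × 25.000000 = 5.208333
Exact value: 5.208333
Error: 0.000000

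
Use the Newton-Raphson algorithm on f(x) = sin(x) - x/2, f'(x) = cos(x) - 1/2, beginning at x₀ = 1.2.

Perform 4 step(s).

f(x) = sin(x) - x/2
f'(x) = cos(x) - 1/2
x₀ = 1.2

Newton-Raphson formula: x_{n+1} = x_n - f(x_n)/f'(x_n)

Iteration 1:
  f(1.200000) = 0.332039
  f'(1.200000) = -0.137642
  x_1 = 1.200000 - 0.332039/(-0.137642) = 3.612334
Iteration 2:
  f(3.612334) = -2.259714
  f'(3.612334) = -1.391232
  x_2 = 3.612334 - (-2.259714)/(-1.391232) = 1.988080
Iteration 3:
  f(1.988080) = -0.079847
  f'(1.988080) = -0.905279
  x_3 = 1.988080 - (-0.079847)/(-0.905279) = 1.899879
Iteration 4:
  f(1.899879) = -0.003600
  f'(1.899879) = -0.823175
  x_4 = 1.899879 - (-0.003600)/(-0.823175) = 1.895505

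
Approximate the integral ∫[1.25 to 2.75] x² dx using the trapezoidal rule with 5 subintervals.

f(x) = x²
a = 1.25, b = 2.75, n = 5
h = (b - a)/n = 0.300000

Trapezoidal rule: (h/2)[f(x₀) + 2f(x₁) + 2f(x₂) + ... + f(xₙ)]

x_0 = 1.2500, f(x_0) = 1.562500, coefficient = 1
x_1 = 1.5500, f(x_1) = 2.402500, coefficient = 2
x_2 = 1.8500, f(x_2) = 3.422500, coefficient = 2
x_3 = 2.1500, f(x_3) = 4.622500, coefficient = 2
x_4 = 2.4500, f(x_4) = 6.002500, coefficient = 2
x_5 = 2.7500, f(x_5) = 7.562500, coefficient = 1

I ≈ (0.300000/2) × 42.025000 = 6.303750
Exact value: 6.281250
Error: 0.022500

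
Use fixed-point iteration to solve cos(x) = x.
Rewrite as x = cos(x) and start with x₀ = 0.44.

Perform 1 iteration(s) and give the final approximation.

Equation: cos(x) = x
Fixed-point form: x = cos(x)
x₀ = 0.44

x_1 = g(0.440000) = 0.904752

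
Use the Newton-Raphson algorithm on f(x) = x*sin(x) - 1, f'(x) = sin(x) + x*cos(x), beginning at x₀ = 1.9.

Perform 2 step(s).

f(x) = x*sin(x) - 1
f'(x) = sin(x) + x*cos(x)
x₀ = 1.9

Newton-Raphson formula: x_{n+1} = x_n - f(x_n)/f'(x_n)

Iteration 1:
  f(1.900000) = 0.797970
  f'(1.900000) = 0.332050
  x_1 = 1.900000 - 0.797970/0.332050 = -0.503163
Iteration 2:
  f(-0.503163) = -0.757375
  f'(-0.503163) = -0.923001
  x_2 = -0.503163 - (-0.757375)/(-0.923001) = -1.323720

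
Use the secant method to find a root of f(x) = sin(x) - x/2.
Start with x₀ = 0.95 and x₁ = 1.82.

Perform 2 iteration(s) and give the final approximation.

f(x) = sin(x) - x/2
x₀ = 0.95, x₁ = 1.82

Secant formula: x_{n+1} = x_n - f(x_n)(x_n - x_{n-1})/(f(x_n) - f(x_{n-1}))

Iteration 1:
  f(0.950000) = 0.338416
  f(1.820000) = 0.059109
  x_2 = 1.820000 - 0.059109×(1.820000 - 0.950000)/(0.059109 - 0.338416)
       = 2.004117
Iteration 2:
  f(1.820000) = 0.059109
  f(2.004117) = -0.094482
  x_3 = 2.004117 - (-0.094482)×(2.004117 - 1.820000)/(-0.094482 - 0.059109)
       = 1.890857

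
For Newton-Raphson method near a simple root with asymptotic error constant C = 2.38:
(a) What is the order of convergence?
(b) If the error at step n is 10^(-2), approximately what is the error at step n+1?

(a) Newton-Raphson has quadratic (order 2) convergence near simple roots.
    This means |e_{n+1}| ≈ C|e_n|².

(b) With |e_n| = 10^(-2) and C = 2.38:
    |e_{n+1}| ≈ 2.38 × (10^(-2))² = 2.38 × 10^(-4)

(a) 2 (quadratic); (b) |e_{n+1}| ≈ 2.380e-04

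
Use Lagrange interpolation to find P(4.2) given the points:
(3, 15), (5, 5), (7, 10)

Lagrange interpolation formula:
P(x) = Σ yᵢ × Lᵢ(x)
where Lᵢ(x) = Π_{j≠i} (x - xⱼ)/(xᵢ - xⱼ)

L_0(4.2) = (4.2 - 5)/(3 - 5) × (4.2 - 7)/(3 - 7) = 0.280000
L_1(4.2) = (4.2 - 3)/(5 - 3) × (4.2 - 7)/(5 - 7) = 0.840000
L_2(4.2) = (4.2 - 3)/(7 - 3) × (4.2 - 5)/(7 - 5) = -0.120000

P(4.2) = 15×L_0(4.2) + 5×L_1(4.2) + 10×L_2(4.2)
P(4.2) = 7.200000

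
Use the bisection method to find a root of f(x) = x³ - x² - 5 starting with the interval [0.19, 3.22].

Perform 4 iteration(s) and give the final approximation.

f(x) = x³ - x² - 5
Initial interval: [0.19, 3.22]

Iteration 1:
  c_1 = (0.190000 + 3.220000)/2 = 1.705000
  f(c_1) = f(1.705000) = -2.950547
  f(a) × f(c) ≥ 0, new interval: [1.705000, 3.220000]
Iteration 2:
  c_2 = (1.705000 + 3.220000)/2 = 2.462500
  f(c_2) = f(2.462500) = 3.868463
  f(a) × f(c) < 0, new interval: [1.705000, 2.462500]
Iteration 3:
  c_3 = (1.705000 + 2.462500)/2 = 2.083750
  f(c_3) = f(2.083750) = -0.294342
  f(a) × f(c) ≥ 0, new interval: [2.083750, 2.462500]
Iteration 4:
  c_4 = (2.083750 + 2.462500)/2 = 2.273125
  f(c_4) = f(2.273125) = 1.578361
  f(a) × f(c) < 0, new interval: [2.083750, 2.273125]

After 4 iteration(s), the approximation is c_4 = 2.273125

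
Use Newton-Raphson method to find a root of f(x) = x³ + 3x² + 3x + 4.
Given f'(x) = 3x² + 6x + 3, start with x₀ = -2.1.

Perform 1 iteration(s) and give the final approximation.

f(x) = x³ + 3x² + 3x + 4
f'(x) = 3x² + 6x + 3
x₀ = -2.1

Newton-Raphson formula: x_{n+1} = x_n - f(x_n)/f'(x_n)

Iteration 1:
  f(-2.100000) = 1.669000
  f'(-2.100000) = 3.630000
  x_1 = -2.100000 - 1.669000/3.630000 = -2.559780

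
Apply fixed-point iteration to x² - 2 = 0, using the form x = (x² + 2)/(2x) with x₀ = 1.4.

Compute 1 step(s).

Equation: x² - 2 = 0
Fixed-point form: x = (x² + 2)/(2x)
x₀ = 1.4

x_1 = g(1.400000) = 1.414286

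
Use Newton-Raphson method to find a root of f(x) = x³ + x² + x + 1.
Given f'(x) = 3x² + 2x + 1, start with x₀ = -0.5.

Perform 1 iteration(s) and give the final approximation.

f(x) = x³ + x² + x + 1
f'(x) = 3x² + 2x + 1
x₀ = -0.5

Newton-Raphson formula: x_{n+1} = x_n - f(x_n)/f'(x_n)

Iteration 1:
  f(-0.500000) = 0.625000
  f'(-0.500000) = 0.750000
  x_1 = -0.500000 - 0.625000/0.750000 = -1.333333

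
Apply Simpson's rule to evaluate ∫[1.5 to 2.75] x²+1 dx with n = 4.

f(x) = x²+1
a = 1.5, b = 2.75, n = 4
h = (b - a)/n = 0.312500

Simpson's rule: (h/3)[f(x₀) + 4f(x₁) + 2f(x₂) + ... + f(xₙ)]

x_0 = 1.5000, f(x_0) = 3.250000, coefficient = 1
x_1 = 1.8125, f(x_1) = 4.285156, coefficient = 4
x_2 = 2.1250, f(x_2) = 5.515625, coefficient = 2
x_3 = 2.4375, f(x_3) = 6.941406, coefficient = 4
x_4 = 2.7500, f(x_4) = 8.562500, coefficient = 1

I ≈ (0.312500/3) × 67.750000 = 7.057292
Exact value: 7.057292
Error: 0.000000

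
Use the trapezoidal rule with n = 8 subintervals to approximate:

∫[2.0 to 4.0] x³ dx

f(x) = x³
a = 2.0, b = 4.0, n = 8
h = (b - a)/n = 0.250000

Trapezoidal rule: (h/2)[f(x₀) + 2f(x₁) + 2f(x₂) + ... + f(xₙ)]

x_0 = 2.0000, f(x_0) = 8.000000, coefficient = 1
x_1 = 2.2500, f(x_1) = 11.390625, coefficient = 2
x_2 = 2.5000, f(x_2) = 15.625000, coefficient = 2
x_3 = 2.7500, f(x_3) = 20.796875, coefficient = 2
x_4 = 3.0000, f(x_4) = 27.000000, coefficient = 2
x_5 = 3.2500, f(x_5) = 34.328125, coefficient = 2
x_6 = 3.5000, f(x_6) = 42.875000, coefficient = 2
x_7 = 3.7500, f(x_7) = 52.734375, coefficient = 2
x_8 = 4.0000, f(x_8) = 64.000000, coefficient = 1

I ≈ (0.250000/2) × 481.500000 = 60.187500
Exact value: 60.000000
Error: 0.187500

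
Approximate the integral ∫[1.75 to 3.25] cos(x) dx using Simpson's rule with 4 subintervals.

f(x) = cos(x)
a = 1.75, b = 3.25, n = 4
h = (b - a)/n = 0.375000

Simpson's rule: (h/3)[f(x₀) + 4f(x₁) + 2f(x₂) + ... + f(xₙ)]

x_0 = 1.7500, f(x_0) = -0.178246, coefficient = 1
x_1 = 2.1250, f(x_1) = -0.526266, coefficient = 4
x_2 = 2.5000, f(x_2) = -0.801144, coefficient = 2
x_3 = 2.8750, f(x_3) = -0.964674, coefficient = 4
x_4 = 3.2500, f(x_4) = -0.994130, coefficient = 1

I ≈ (0.375000/3) × -8.738425 = -1.092303
Exact value: -1.092181
Error: 0.000122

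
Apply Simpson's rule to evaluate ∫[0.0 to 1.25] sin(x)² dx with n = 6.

f(x) = sin(x)²
a = 0.0, b = 1.25, n = 6
h = (b - a)/n = 0.208333

Simpson's rule: (h/3)[f(x₀) + 4f(x₁) + 2f(x₂) + ... + f(xₙ)]

x_0 = 0.0000, f(x_0) = 0.000000, coefficient = 1
x_1 = 0.2083, f(x_1) = 0.042778, coefficient = 4
x_2 = 0.4167, f(x_2) = 0.163794, coefficient = 2
x_3 = 0.6250, f(x_3) = 0.342339, coefficient = 4
x_4 = 0.8333, f(x_4) = 0.547862, coefficient = 2
x_5 = 1.0417, f(x_5) = 0.745195, coefficient = 4
x_6 = 1.2500, f(x_6) = 0.900572, coefficient = 1

I ≈ (0.208333/3) × 6.845132 = 0.475356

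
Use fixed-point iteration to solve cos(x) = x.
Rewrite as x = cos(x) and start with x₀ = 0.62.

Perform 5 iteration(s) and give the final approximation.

Equation: cos(x) = x
Fixed-point form: x = cos(x)
x₀ = 0.62

x_1 = g(0.620000) = 0.813878
x_2 = g(0.813878) = 0.686684
x_3 = g(0.686684) = 0.773352
x_4 = g(0.773352) = 0.715573
x_5 = g(0.715573) = 0.754718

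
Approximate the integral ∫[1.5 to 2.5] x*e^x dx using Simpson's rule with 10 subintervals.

f(x) = x*e^x
a = 1.5, b = 2.5, n = 10
h = (b - a)/n = 0.100000

Simpson's rule: (h/3)[f(x₀) + 4f(x₁) + 2f(x₂) + ... + f(xₙ)]

x_0 = 1.5000, f(x_0) = 6.722534, coefficient = 1
x_1 = 1.6000, f(x_1) = 7.924852, coefficient = 4
x_2 = 1.7000, f(x_2) = 9.305711, coefficient = 2
x_3 = 1.8000, f(x_3) = 10.889365, coefficient = 4
x_4 = 1.9000, f(x_4) = 12.703199, coefficient = 2
x_5 = 2.0000, f(x_5) = 14.778112, coefficient = 4
x_6 = 2.1000, f(x_6) = 17.148957, coefficient = 2
x_7 = 2.2000, f(x_7) = 19.855030, coefficient = 4
x_8 = 2.3000, f(x_8) = 22.940620, coefficient = 2
x_9 = 2.4000, f(x_9) = 26.455623, coefficient = 4
x_10 = 2.5000, f(x_10) = 30.456235, coefficient = 1

I ≈ (0.100000/3) × 480.987672 = 16.032922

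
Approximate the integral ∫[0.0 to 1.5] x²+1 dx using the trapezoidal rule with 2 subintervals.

f(x) = x²+1
a = 0.0, b = 1.5, n = 2
h = (b - a)/n = 0.750000

Trapezoidal rule: (h/2)[f(x₀) + 2f(x₁) + 2f(x₂) + ... + f(xₙ)]

x_0 = 0.0000, f(x_0) = 1.000000, coefficient = 1
x_1 = 0.7500, f(x_1) = 1.562500, coefficient = 2
x_2 = 1.5000, f(x_2) = 3.250000, coefficient = 1

I ≈ (0.750000/2) × 7.375000 = 2.765625
Exact value: 2.625000
Error: 0.140625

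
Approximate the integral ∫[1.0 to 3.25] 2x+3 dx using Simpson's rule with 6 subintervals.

f(x) = 2x+3
a = 1.0, b = 3.25, n = 6
h = (b - a)/n = 0.375000

Simpson's rule: (h/3)[f(x₀) + 4f(x₁) + 2f(x₂) + ... + f(xₙ)]

x_0 = 1.0000, f(x_0) = 5.000000, coefficient = 1
x_1 = 1.3750, f(x_1) = 5.750000, coefficient = 4
x_2 = 1.7500, f(x_2) = 6.500000, coefficient = 2
x_3 = 2.1250, f(x_3) = 7.250000, coefficient = 4
x_4 = 2.5000, f(x_4) = 8.000000, coefficient = 2
x_5 = 2.8750, f(x_5) = 8.750000, coefficient = 4
x_6 = 3.2500, f(x_6) = 9.500000, coefficient = 1

I ≈ (0.375000/3) × 130.500000 = 16.312500
Exact value: 16.312500
Error: 0.000000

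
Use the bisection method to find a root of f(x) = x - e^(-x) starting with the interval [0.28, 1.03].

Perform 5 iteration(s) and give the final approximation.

f(x) = x - e^(-x)
Initial interval: [0.28, 1.03]

Iteration 1:
  c_1 = (0.280000 + 1.030000)/2 = 0.655000
  f(c_1) = f(0.655000) = 0.135558
  f(a) × f(c) < 0, new interval: [0.280000, 0.655000]
Iteration 2:
  c_2 = (0.280000 + 0.655000)/2 = 0.467500
  f(c_2) = f(0.467500) = -0.159067
  f(a) × f(c) ≥ 0, new interval: [0.467500, 0.655000]
Iteration 3:
  c_3 = (0.467500 + 0.655000)/2 = 0.561250
  f(c_3) = f(0.561250) = -0.009245
  f(a) × f(c) ≥ 0, new interval: [0.561250, 0.655000]
Iteration 4:
  c_4 = (0.561250 + 0.655000)/2 = 0.608125
  f(c_4) = f(0.608125) = 0.063754
  f(a) × f(c) < 0, new interval: [0.561250, 0.608125]
Iteration 5:
  c_5 = (0.561250 + 0.608125)/2 = 0.584688
  f(c_5) = f(0.584688) = 0.027408
  f(a) × f(c) < 0, new interval: [0.561250, 0.584688]

After 5 iteration(s), the approximation is c_5 = 0.584688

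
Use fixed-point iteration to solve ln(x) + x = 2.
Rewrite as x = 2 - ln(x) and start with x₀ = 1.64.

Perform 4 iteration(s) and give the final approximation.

Equation: ln(x) + x = 2
Fixed-point form: x = 2 - ln(x)
x₀ = 1.64

x_1 = g(1.640000) = 1.505304
x_2 = g(1.505304) = 1.591005
x_3 = g(1.591005) = 1.535634
x_4 = g(1.535634) = 1.571057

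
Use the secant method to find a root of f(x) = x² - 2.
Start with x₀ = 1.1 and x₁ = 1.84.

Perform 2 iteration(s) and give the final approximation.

f(x) = x² - 2
x₀ = 1.1, x₁ = 1.84

Secant formula: x_{n+1} = x_n - f(x_n)(x_n - x_{n-1})/(f(x_n) - f(x_{n-1}))

Iteration 1:
  f(1.100000) = -0.790000
  f(1.840000) = 1.385600
  x_2 = 1.840000 - 1.385600×(1.840000 - 1.100000)/(1.385600 - (-0.790000))
       = 1.368707
Iteration 2:
  f(1.840000) = 1.385600
  f(1.368707) = -0.126640
  x_3 = 1.368707 - (-0.126640)×(1.368707 - 1.840000)/(-0.126640 - 1.385600)
       = 1.408175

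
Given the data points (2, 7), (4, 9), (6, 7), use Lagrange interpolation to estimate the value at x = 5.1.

Lagrange interpolation formula:
P(x) = Σ yᵢ × Lᵢ(x)
where Lᵢ(x) = Π_{j≠i} (x - xⱼ)/(xᵢ - xⱼ)

L_0(5.1) = (5.1 - 4)/(2 - 4) × (5.1 - 6)/(2 - 6) = -0.123750
L_1(5.1) = (5.1 - 2)/(4 - 2) × (5.1 - 6)/(4 - 6) = 0.697500
L_2(5.1) = (5.1 - 2)/(6 - 2) × (5.1 - 4)/(6 - 4) = 0.426250

P(5.1) = 7×L_0(5.1) + 9×L_1(5.1) + 7×L_2(5.1)
P(5.1) = 8.395000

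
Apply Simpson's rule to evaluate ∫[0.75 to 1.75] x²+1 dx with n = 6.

f(x) = x²+1
a = 0.75, b = 1.75, n = 6
h = (b - a)/n = 0.166667

Simpson's rule: (h/3)[f(x₀) + 4f(x₁) + 2f(x₂) + ... + f(xₙ)]

x_0 = 0.7500, f(x_0) = 1.562500, coefficient = 1
x_1 = 0.9167, f(x_1) = 1.840278, coefficient = 4
x_2 = 1.0833, f(x_2) = 2.173611, coefficient = 2
x_3 = 1.2500, f(x_3) = 2.562500, coefficient = 4
x_4 = 1.4167, f(x_4) = 3.006944, coefficient = 2
x_5 = 1.5833, f(x_5) = 3.506944, coefficient = 4
x_6 = 1.7500, f(x_6) = 4.062500, coefficient = 1

I ≈ (0.166667/3) × 47.625000 = 2.645833
Exact value: 2.645833
Error: 0.000000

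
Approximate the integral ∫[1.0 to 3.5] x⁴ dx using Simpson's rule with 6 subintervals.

f(x) = x⁴
a = 1.0, b = 3.5, n = 6
h = (b - a)/n = 0.416667

Simpson's rule: (h/3)[f(x₀) + 4f(x₁) + 2f(x₂) + ... + f(xₙ)]

x_0 = 1.0000, f(x_0) = 1.000000, coefficient = 1
x_1 = 1.4167, f(x_1) = 4.027826, coefficient = 4
x_2 = 1.8333, f(x_2) = 11.297068, coefficient = 2
x_3 = 2.2500, f(x_3) = 25.628906, coefficient = 4
x_4 = 2.6667, f(x_4) = 50.567901, coefficient = 2
x_5 = 3.0833, f(x_5) = 90.381993, coefficient = 4
x_6 = 3.5000, f(x_6) = 150.062500, coefficient = 1

I ≈ (0.416667/3) × 754.947338 = 104.853797
Exact value: 104.843750
Error: 0.010047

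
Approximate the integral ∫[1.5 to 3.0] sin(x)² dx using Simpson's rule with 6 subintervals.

f(x) = sin(x)²
a = 1.5, b = 3.0, n = 6
h = (b - a)/n = 0.250000

Simpson's rule: (h/3)[f(x₀) + 4f(x₁) + 2f(x₂) + ... + f(xₙ)]

x_0 = 1.5000, f(x_0) = 0.994996, coefficient = 1
x_1 = 1.7500, f(x_1) = 0.968228, coefficient = 4
x_2 = 2.0000, f(x_2) = 0.826822, coefficient = 2
x_3 = 2.2500, f(x_3) = 0.605398, coefficient = 4
x_4 = 2.5000, f(x_4) = 0.358169, coefficient = 2
x_5 = 2.7500, f(x_5) = 0.145665, coefficient = 4
x_6 = 3.0000, f(x_6) = 0.019915, coefficient = 1

I ≈ (0.250000/3) × 10.262058 = 0.855171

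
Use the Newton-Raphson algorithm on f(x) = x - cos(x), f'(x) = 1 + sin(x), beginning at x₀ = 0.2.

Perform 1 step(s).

f(x) = x - cos(x)
f'(x) = 1 + sin(x)
x₀ = 0.2

Newton-Raphson formula: x_{n+1} = x_n - f(x_n)/f'(x_n)

Iteration 1:
  f(0.200000) = -0.780067
  f'(0.200000) = 1.198669
  x_1 = 0.200000 - (-0.780067)/1.198669 = 0.850777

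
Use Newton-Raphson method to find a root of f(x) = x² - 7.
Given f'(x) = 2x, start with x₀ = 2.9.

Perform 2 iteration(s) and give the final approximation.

f(x) = x² - 7
f'(x) = 2x
x₀ = 2.9

Newton-Raphson formula: x_{n+1} = x_n - f(x_n)/f'(x_n)

Iteration 1:
  f(2.900000) = 1.410000
  f'(2.900000) = 5.800000
  x_1 = 2.900000 - 1.410000/5.800000 = 2.656897
Iteration 2:
  f(2.656897) = 0.059099
  f'(2.656897) = 5.313793
  x_2 = 2.656897 - 0.059099/5.313793 = 2.645775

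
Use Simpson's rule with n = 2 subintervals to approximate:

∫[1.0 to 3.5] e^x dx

f(x) = e^x
a = 1.0, b = 3.5, n = 2
h = (b - a)/n = 1.250000

Simpson's rule: (h/3)[f(x₀) + 4f(x₁) + 2f(x₂) + ... + f(xₙ)]

x_0 = 1.0000, f(x_0) = 2.718282, coefficient = 1
x_1 = 2.2500, f(x_1) = 9.487736, coefficient = 4
x_2 = 3.5000, f(x_2) = 33.115452, coefficient = 1

I ≈ (1.250000/3) × 73.784677 = 30.743615
Exact value: 30.397170
Error: 0.346445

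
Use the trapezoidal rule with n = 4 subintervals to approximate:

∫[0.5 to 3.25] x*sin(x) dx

f(x) = x*sin(x)
a = 0.5, b = 3.25, n = 4
h = (b - a)/n = 0.687500

Trapezoidal rule: (h/2)[f(x₀) + 2f(x₁) + 2f(x₂) + ... + f(xₙ)]

x_0 = 0.5000, f(x_0) = 0.239713, coefficient = 1
x_1 = 1.1875, f(x_1) = 1.101331, coefficient = 2
x_2 = 1.8750, f(x_2) = 1.788911, coefficient = 2
x_3 = 2.5625, f(x_3) = 1.402366, coefficient = 2
x_4 = 3.2500, f(x_4) = -0.351634, coefficient = 1

I ≈ (0.687500/2) × 8.473295 = 2.912695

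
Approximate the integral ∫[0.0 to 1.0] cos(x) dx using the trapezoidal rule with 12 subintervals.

f(x) = cos(x)
a = 0.0, b = 1.0, n = 12
h = (b - a)/n = 0.083333

Trapezoidal rule: (h/2)[f(x₀) + 2f(x₁) + 2f(x₂) + ... + f(xₙ)]

x_0 = 0.0000, f(x_0) = 1.000000, coefficient = 1
x_1 = 0.0833, f(x_1) = 0.996530, coefficient = 2
x_2 = 0.1667, f(x_2) = 0.986143, coefficient = 2
x_3 = 0.2500, f(x_3) = 0.968912, coefficient = 2
x_4 = 0.3333, f(x_4) = 0.944957, coefficient = 2
x_5 = 0.4167, f(x_5) = 0.914443, coefficient = 2
x_6 = 0.5000, f(x_6) = 0.877583, coefficient = 2
x_7 = 0.5833, f(x_7) = 0.834631, coefficient = 2
x_8 = 0.6667, f(x_8) = 0.785887, coefficient = 2
x_9 = 0.7500, f(x_9) = 0.731689, coefficient = 2
x_10 = 0.8333, f(x_10) = 0.672412, coefficient = 2
x_11 = 0.9167, f(x_11) = 0.608469, coefficient = 2
x_12 = 1.0000, f(x_12) = 0.540302, coefficient = 1

I ≈ (0.083333/2) × 20.183615 = 0.840984
Exact value: 0.841471
Error: 0.000487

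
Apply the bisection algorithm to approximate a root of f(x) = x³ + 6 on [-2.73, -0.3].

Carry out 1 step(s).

f(x) = x³ + 6
Initial interval: [-2.73, -0.3]

Iteration 1:
  c_1 = (-2.730000 + (-0.300000))/2 = -1.515000
  f(c_1) = f(-1.515000) = 2.522734
  f(a) × f(c) < 0, new interval: [-2.730000, -1.515000]

After 1 iteration(s), the approximation is c_1 = -1.515000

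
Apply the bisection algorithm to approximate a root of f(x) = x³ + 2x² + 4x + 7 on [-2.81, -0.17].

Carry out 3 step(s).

f(x) = x³ + 2x² + 4x + 7
Initial interval: [-2.81, -0.17]

Iteration 1:
  c_1 = (-2.810000 + (-0.170000))/2 = -1.490000
  f(c_1) = f(-1.490000) = 2.172251
  f(a) × f(c) < 0, new interval: [-2.810000, -1.490000]
Iteration 2:
  c_2 = (-2.810000 + (-1.490000))/2 = -2.150000
  f(c_2) = f(-2.150000) = -2.293375
  f(a) × f(c) ≥ 0, new interval: [-2.150000, -1.490000]
Iteration 3:
  c_3 = (-2.150000 + (-1.490000))/2 = -1.820000
  f(c_3) = f(-1.820000) = 0.316232
  f(a) × f(c) < 0, new interval: [-2.150000, -1.820000]

After 3 iteration(s), the approximation is c_3 = -1.820000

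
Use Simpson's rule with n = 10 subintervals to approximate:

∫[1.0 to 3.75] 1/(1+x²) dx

f(x) = 1/(1+x²)
a = 1.0, b = 3.75, n = 10
h = (b - a)/n = 0.275000

Simpson's rule: (h/3)[f(x₀) + 4f(x₁) + 2f(x₂) + ... + f(xₙ)]

x_0 = 1.0000, f(x_0) = 0.500000, coefficient = 1
x_1 = 1.2750, f(x_1) = 0.380862, coefficient = 4
x_2 = 1.5500, f(x_2) = 0.293902, coefficient = 2
x_3 = 1.8250, f(x_3) = 0.230914, coefficient = 4
x_4 = 2.1000, f(x_4) = 0.184843, coefficient = 2
x_5 = 2.3750, f(x_5) = 0.150588, coefficient = 4
x_6 = 2.6500, f(x_6) = 0.124649, coefficient = 2
x_7 = 2.9250, f(x_7) = 0.104650, coefficient = 4
x_8 = 3.2000, f(x_8) = 0.088968, coefficient = 2
x_9 = 3.4750, f(x_9) = 0.076478, coefficient = 4
x_10 = 3.7500, f(x_10) = 0.066390, coefficient = 1

I ≈ (0.275000/3) × 5.725082 = 0.524799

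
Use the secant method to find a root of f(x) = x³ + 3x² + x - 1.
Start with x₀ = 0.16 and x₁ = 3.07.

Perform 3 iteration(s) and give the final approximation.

f(x) = x³ + 3x² + x - 1
x₀ = 0.16, x₁ = 3.07

Secant formula: x_{n+1} = x_n - f(x_n)(x_n - x_{n-1})/(f(x_n) - f(x_{n-1}))

Iteration 1:
  f(0.160000) = -0.759104
  f(3.070000) = 59.279143
  x_2 = 3.070000 - 59.279143×(3.070000 - 0.160000)/(59.279143 - (-0.759104))
       = 0.196793
Iteration 2:
  f(3.070000) = 59.279143
  f(0.196793) = -0.679403
  x_3 = 0.196793 - (-0.679403)×(0.196793 - 3.070000)/(-0.679403 - 59.279143)
       = 0.229350
Iteration 3:
  f(0.196793) = -0.679403
  f(0.229350) = -0.600782
  x_4 = 0.229350 - (-0.600782)×(0.229350 - 0.196793)/(-0.600782 - (-0.679403))
       = 0.478132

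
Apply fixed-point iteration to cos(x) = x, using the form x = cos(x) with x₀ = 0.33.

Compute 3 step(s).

Equation: cos(x) = x
Fixed-point form: x = cos(x)
x₀ = 0.33

x_1 = g(0.330000) = 0.946042
x_2 = g(0.946042) = 0.584898
x_3 = g(0.584898) = 0.833769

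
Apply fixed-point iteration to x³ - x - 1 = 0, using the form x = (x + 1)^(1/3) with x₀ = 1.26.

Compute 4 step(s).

Equation: x³ - x - 1 = 0
Fixed-point form: x = (x + 1)^(1/3)
x₀ = 1.26

x_1 = g(1.260000) = 1.312309
x_2 = g(1.312309) = 1.322357
x_3 = g(1.322357) = 1.324269
x_4 = g(1.324269) = 1.324633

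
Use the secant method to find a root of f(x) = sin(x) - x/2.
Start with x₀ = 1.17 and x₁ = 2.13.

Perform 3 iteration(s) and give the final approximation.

f(x) = sin(x) - x/2
x₀ = 1.17, x₁ = 2.13

Secant formula: x_{n+1} = x_n - f(x_n)(x_n - x_{n-1})/(f(x_n) - f(x_{n-1}))

Iteration 1:
  f(1.170000) = 0.335751
  f(2.130000) = -0.217322
  x_2 = 2.130000 - (-0.217322)×(2.130000 - 1.170000)/(-0.217322 - 0.335751)
       = 1.752782
Iteration 2:
  f(2.130000) = -0.217322
  f(1.752782) = 0.107096
  x_3 = 1.752782 - 0.107096×(1.752782 - 2.130000)/(0.107096 - (-0.217322))
       = 1.877307
Iteration 3:
  f(1.752782) = 0.107096
  f(1.877307) = 0.014738
  x_4 = 1.877307 - 0.014738×(1.877307 - 1.752782)/(0.014738 - 0.107096)
       = 1.897179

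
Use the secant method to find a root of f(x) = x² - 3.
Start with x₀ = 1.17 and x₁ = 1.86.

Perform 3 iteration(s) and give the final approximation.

f(x) = x² - 3
x₀ = 1.17, x₁ = 1.86

Secant formula: x_{n+1} = x_n - f(x_n)(x_n - x_{n-1})/(f(x_n) - f(x_{n-1}))

Iteration 1:
  f(1.170000) = -1.631100
  f(1.860000) = 0.459600
  x_2 = 1.860000 - 0.459600×(1.860000 - 1.170000)/(0.459600 - (-1.631100))
       = 1.708317
Iteration 2:
  f(1.860000) = 0.459600
  f(1.708317) = -0.081654
  x_3 = 1.708317 - (-0.081654)×(1.708317 - 1.860000)/(-0.081654 - 0.459600)
       = 1.731200
Iteration 3:
  f(1.708317) = -0.081654
  f(1.731200) = -0.002947
  x_4 = 1.731200 - (-0.002947)×(1.731200 - 1.708317)/(-0.002947 - (-0.081654))
       = 1.732057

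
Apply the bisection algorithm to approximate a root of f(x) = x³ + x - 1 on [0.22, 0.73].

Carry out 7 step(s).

f(x) = x³ + x - 1
Initial interval: [0.22, 0.73]

Iteration 1:
  c_1 = (0.220000 + 0.730000)/2 = 0.475000
  f(c_1) = f(0.475000) = -0.417828
  f(a) × f(c) ≥ 0, new interval: [0.475000, 0.730000]
Iteration 2:
  c_2 = (0.475000 + 0.730000)/2 = 0.602500
  f(c_2) = f(0.602500) = -0.178789
  f(a) × f(c) ≥ 0, new interval: [0.602500, 0.730000]
Iteration 3:
  c_3 = (0.602500 + 0.730000)/2 = 0.666250
  f(c_3) = f(0.666250) = -0.038009
  f(a) × f(c) ≥ 0, new interval: [0.666250, 0.730000]
Iteration 4:
  c_4 = (0.666250 + 0.730000)/2 = 0.698125
  f(c_4) = f(0.698125) = 0.038376
  f(a) × f(c) < 0, new interval: [0.666250, 0.698125]
Iteration 5:
  c_5 = (0.666250 + 0.698125)/2 = 0.682187
  f(c_5) = f(0.682187) = -0.000336
  f(a) × f(c) ≥ 0, new interval: [0.682187, 0.698125]
Iteration 6:
  c_6 = (0.682187 + 0.698125)/2 = 0.690156
  f(c_6) = f(0.690156) = 0.018888
  f(a) × f(c) < 0, new interval: [0.682187, 0.690156]
Iteration 7:
  c_7 = (0.682187 + 0.690156)/2 = 0.686172
  f(c_7) = f(0.686172) = 0.009243
  f(a) × f(c) < 0, new interval: [0.682187, 0.686172]

After 7 iteration(s), the approximation is c_7 = 0.686172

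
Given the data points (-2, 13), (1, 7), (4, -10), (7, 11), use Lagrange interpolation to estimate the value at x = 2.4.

Lagrange interpolation formula:
P(x) = Σ yᵢ × Lᵢ(x)
where Lᵢ(x) = Π_{j≠i} (x - xⱼ)/(xᵢ - xⱼ)

L_0(2.4) = (2.4 - 1)/(-2 - 1) × (2.4 - 4)/(-2 - 4) × (2.4 - 7)/(-2 - 7) = -0.063605
L_1(2.4) = (2.4 - (-2))/(1 - (-2)) × (2.4 - 4)/(1 - 4) × (2.4 - 7)/(1 - 7) = 0.599704
L_2(2.4) = (2.4 - (-2))/(4 - (-2)) × (2.4 - 1)/(4 - 1) × (2.4 - 7)/(4 - 7) = 0.524741
L_3(2.4) = (2.4 - (-2))/(7 - (-2)) × (2.4 - 1)/(7 - 1) × (2.4 - 4)/(7 - 4) = -0.060840

P(2.4) = 13×L_0(2.4) + 7×L_1(2.4) + (-10)×L_2(2.4) + 11×L_3(2.4)
P(2.4) = -2.545580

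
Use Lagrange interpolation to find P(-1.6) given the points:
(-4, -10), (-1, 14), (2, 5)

Lagrange interpolation formula:
P(x) = Σ yᵢ × Lᵢ(x)
where Lᵢ(x) = Π_{j≠i} (x - xⱼ)/(xᵢ - xⱼ)

L_0(-1.6) = (-1.6 - (-1))/(-4 - (-1)) × (-1.6 - 2)/(-4 - 2) = 0.120000
L_1(-1.6) = (-1.6 - (-4))/(-1 - (-4)) × (-1.6 - 2)/(-1 - 2) = 0.960000
L_2(-1.6) = (-1.6 - (-4))/(2 - (-4)) × (-1.6 - (-1))/(2 - (-1)) = -0.080000

P(-1.6) = (-10)×L_0(-1.6) + 14×L_1(-1.6) + 5×L_2(-1.6)
P(-1.6) = 11.840000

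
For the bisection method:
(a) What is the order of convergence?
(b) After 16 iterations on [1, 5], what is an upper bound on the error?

(a) Bisection has linear (order 1) convergence; the error is halved each step.

(b) Error bound = (b-a)/2^n = (5 - 1)/2^{16}
    = 4/2^{16}

(a) 1 (linear); (b) error ≤ 6.10e-05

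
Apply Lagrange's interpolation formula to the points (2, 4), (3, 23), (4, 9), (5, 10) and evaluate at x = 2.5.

Lagrange interpolation formula:
P(x) = Σ yᵢ × Lᵢ(x)
where Lᵢ(x) = Π_{j≠i} (x - xⱼ)/(xᵢ - xⱼ)

L_0(2.5) = (2.5 - 3)/(2 - 3) × (2.5 - 4)/(2 - 4) × (2.5 - 5)/(2 - 5) = 0.312500
L_1(2.5) = (2.5 - 2)/(3 - 2) × (2.5 - 4)/(3 - 4) × (2.5 - 5)/(3 - 5) = 0.937500
L_2(2.5) = (2.5 - 2)/(4 - 2) × (2.5 - 3)/(4 - 3) × (2.5 - 5)/(4 - 5) = -0.312500
L_3(2.5) = (2.5 - 2)/(5 - 2) × (2.5 - 3)/(5 - 3) × (2.5 - 4)/(5 - 4) = 0.062500

P(2.5) = 4×L_0(2.5) + 23×L_1(2.5) + 9×L_2(2.5) + 10×L_3(2.5)
P(2.5) = 20.625000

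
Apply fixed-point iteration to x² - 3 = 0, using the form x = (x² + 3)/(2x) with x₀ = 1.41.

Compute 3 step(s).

Equation: x² - 3 = 0
Fixed-point form: x = (x² + 3)/(2x)
x₀ = 1.41

x_1 = g(1.410000) = 1.768830
x_2 = g(1.768830) = 1.732433
x_3 = g(1.732433) = 1.732051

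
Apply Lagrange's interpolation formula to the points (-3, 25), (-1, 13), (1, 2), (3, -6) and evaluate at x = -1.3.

Lagrange interpolation formula:
P(x) = Σ yᵢ × Lᵢ(x)
where Lᵢ(x) = Π_{j≠i} (x - xⱼ)/(xᵢ - xⱼ)

L_0(-1.3) = (-1.3 - (-1))/(-3 - (-1)) × (-1.3 - 1)/(-3 - 1) × (-1.3 - 3)/(-3 - 3) = 0.061813
L_1(-1.3) = (-1.3 - (-3))/(-1 - (-3)) × (-1.3 - 1)/(-1 - 1) × (-1.3 - 3)/(-1 - 3) = 1.050812
L_2(-1.3) = (-1.3 - (-3))/(1 - (-3)) × (-1.3 - (-1))/(1 - (-1)) × (-1.3 - 3)/(1 - 3) = -0.137063
L_3(-1.3) = (-1.3 - (-3))/(3 - (-3)) × (-1.3 - (-1))/(3 - (-1)) × (-1.3 - 1)/(3 - 1) = 0.024438

P(-1.3) = 25×L_0(-1.3) + 13×L_1(-1.3) + 2×L_2(-1.3) + (-6)×L_3(-1.3)
P(-1.3) = 14.785125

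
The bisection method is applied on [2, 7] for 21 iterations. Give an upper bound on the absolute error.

Bisection error bound: |error| ≤ (b-a)/2^n
|error| ≤ (7 - 2)/2^21 = 5/2^21
|error| ≤ 0.0000023842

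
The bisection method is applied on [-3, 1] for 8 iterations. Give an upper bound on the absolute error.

Bisection error bound: |error| ≤ (b-a)/2^n
|error| ≤ (1 - (-3))/2^8 = 4/2^8
|error| ≤ 0.0156250000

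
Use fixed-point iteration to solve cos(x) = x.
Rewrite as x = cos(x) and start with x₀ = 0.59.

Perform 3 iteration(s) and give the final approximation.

Equation: cos(x) = x
Fixed-point form: x = cos(x)
x₀ = 0.59

x_1 = g(0.590000) = 0.830941
x_2 = g(0.830941) = 0.674181
x_3 = g(0.674181) = 0.781218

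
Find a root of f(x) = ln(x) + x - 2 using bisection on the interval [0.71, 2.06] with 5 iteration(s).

f(x) = ln(x) + x - 2
Initial interval: [0.71, 2.06]

Iteration 1:
  c_1 = (0.710000 + 2.060000)/2 = 1.385000
  f(c_1) = f(1.385000) = -0.289300
  f(a) × f(c) ≥ 0, new interval: [1.385000, 2.060000]
Iteration 2:
  c_2 = (1.385000 + 2.060000)/2 = 1.722500
  f(c_2) = f(1.722500) = 0.266277
  f(a) × f(c) < 0, new interval: [1.385000, 1.722500]
Iteration 3:
  c_3 = (1.385000 + 1.722500)/2 = 1.553750
  f(c_3) = f(1.553750) = -0.005579
  f(a) × f(c) ≥ 0, new interval: [1.553750, 1.722500]
Iteration 4:
  c_4 = (1.553750 + 1.722500)/2 = 1.638125
  f(c_4) = f(1.638125) = 0.131677
  f(a) × f(c) < 0, new interval: [1.553750, 1.638125]
Iteration 5:
  c_5 = (1.553750 + 1.638125)/2 = 1.595938
  f(c_5) = f(1.595938) = 0.063399
  f(a) × f(c) < 0, new interval: [1.553750, 1.595938]

After 5 iteration(s), the approximation is c_5 = 1.595938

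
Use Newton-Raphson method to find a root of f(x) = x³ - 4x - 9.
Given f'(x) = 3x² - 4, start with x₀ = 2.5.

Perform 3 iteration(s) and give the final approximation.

f(x) = x³ - 4x - 9
f'(x) = 3x² - 4
x₀ = 2.5

Newton-Raphson formula: x_{n+1} = x_n - f(x_n)/f'(x_n)

Iteration 1:
  f(2.500000) = -3.375000
  f'(2.500000) = 14.750000
  x_1 = 2.500000 - (-3.375000)/14.750000 = 2.728814
Iteration 2:
  f(2.728814) = 0.404647
  f'(2.728814) = 18.339270
  x_2 = 2.728814 - 0.404647/18.339270 = 2.706749
Iteration 3:
  f(2.706749) = 0.003975
  f'(2.706749) = 17.979471
  x_3 = 2.706749 - 0.003975/17.979471 = 2.706528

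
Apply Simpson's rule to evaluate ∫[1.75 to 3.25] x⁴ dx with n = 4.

f(x) = x⁴
a = 1.75, b = 3.25, n = 4
h = (b - a)/n = 0.375000

Simpson's rule: (h/3)[f(x₀) + 4f(x₁) + 2f(x₂) + ... + f(xₙ)]

x_0 = 1.7500, f(x_0) = 9.378906, coefficient = 1
x_1 = 2.1250, f(x_1) = 20.390869, coefficient = 4
x_2 = 2.5000, f(x_2) = 39.062500, coefficient = 2
x_3 = 2.8750, f(x_3) = 68.320557, coefficient = 4
x_4 = 3.2500, f(x_4) = 111.566406, coefficient = 1

I ≈ (0.375000/3) × 553.916016 = 69.239502
Exact value: 69.235547
Error: 0.003955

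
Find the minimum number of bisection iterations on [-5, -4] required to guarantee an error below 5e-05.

We need (b-a)/2^n ≤ 5e-05
(-4 - (-5))/2^n ≤ 5e-05
1/2^n ≤ 5e-05
2^n ≥ 20000
n ≥ log₂(20000) = 14.29
n ≥ 15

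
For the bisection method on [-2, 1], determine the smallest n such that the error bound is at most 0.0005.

We need (b-a)/2^n ≤ 0.0005
(1 - (-2))/2^n ≤ 0.0005
3/2^n ≤ 0.0005
2^n ≥ 6000
n ≥ log₂(6000) = 12.55
n ≥ 13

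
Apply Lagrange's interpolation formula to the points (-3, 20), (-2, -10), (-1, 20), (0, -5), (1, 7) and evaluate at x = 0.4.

Lagrange interpolation formula:
P(x) = Σ yᵢ × Lᵢ(x)
where Lᵢ(x) = Π_{j≠i} (x - xⱼ)/(xᵢ - xⱼ)

L_0(0.4) = (0.4 - (-2))/(-3 - (-2)) × (0.4 - (-1))/(-3 - (-1)) × (0.4 - 0)/(-3 - 0) × (0.4 - 1)/(-3 - 1) = -0.033600
L_1(0.4) = (0.4 - (-3))/(-2 - (-3)) × (0.4 - (-1))/(-2 - (-1)) × (0.4 - 0)/(-2 - 0) × (0.4 - 1)/(-2 - 1) = 0.190400
L_2(0.4) = (0.4 - (-3))/(-1 - (-3)) × (0.4 - (-2))/(-1 - (-2)) × (0.4 - 0)/(-1 - 0) × (0.4 - 1)/(-1 - 1) = -0.489600
L_3(0.4) = (0.4 - (-3))/(0 - (-3)) × (0.4 - (-2))/(0 - (-2)) × (0.4 - (-1))/(0 - (-1)) × (0.4 - 1)/(0 - 1) = 1.142400
L_4(0.4) = (0.4 - (-3))/(1 - (-3)) × (0.4 - (-2))/(1 - (-2)) × (0.4 - (-1))/(1 - (-1)) × (0.4 - 0)/(1 - 0) = 0.190400

P(0.4) = 20×L_0(0.4) + (-10)×L_1(0.4) + 20×L_2(0.4) + (-5)×L_3(0.4) + 7×L_4(0.4)
P(0.4) = -16.747200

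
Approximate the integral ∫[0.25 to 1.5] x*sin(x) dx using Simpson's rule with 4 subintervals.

f(x) = x*sin(x)
a = 0.25, b = 1.5, n = 4
h = (b - a)/n = 0.312500

Simpson's rule: (h/3)[f(x₀) + 4f(x₁) + 2f(x₂) + ... + f(xₙ)]

x_0 = 0.2500, f(x_0) = 0.061851, coefficient = 1
x_1 = 0.5625, f(x_1) = 0.299983, coefficient = 4
x_2 = 0.8750, f(x_2) = 0.671601, coefficient = 2
x_3 = 1.1875, f(x_3) = 1.101331, coefficient = 4
x_4 = 1.5000, f(x_4) = 1.496242, coefficient = 1

I ≈ (0.312500/3) × 8.506551 = 0.886099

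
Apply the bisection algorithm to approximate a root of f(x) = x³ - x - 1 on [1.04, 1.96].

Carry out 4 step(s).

f(x) = x³ - x - 1
Initial interval: [1.04, 1.96]

Iteration 1:
  c_1 = (1.040000 + 1.960000)/2 = 1.500000
  f(c_1) = f(1.500000) = 0.875000
  f(a) × f(c) < 0, new interval: [1.040000, 1.500000]
Iteration 2:
  c_2 = (1.040000 + 1.500000)/2 = 1.270000
  f(c_2) = f(1.270000) = -0.221617
  f(a) × f(c) ≥ 0, new interval: [1.270000, 1.500000]
Iteration 3:
  c_3 = (1.270000 + 1.500000)/2 = 1.385000
  f(c_3) = f(1.385000) = 0.271742
  f(a) × f(c) < 0, new interval: [1.270000, 1.385000]
Iteration 4:
  c_4 = (1.270000 + 1.385000)/2 = 1.327500
  f(c_4) = f(1.327500) = 0.011895
  f(a) × f(c) < 0, new interval: [1.270000, 1.327500]

After 4 iteration(s), the approximation is c_4 = 1.327500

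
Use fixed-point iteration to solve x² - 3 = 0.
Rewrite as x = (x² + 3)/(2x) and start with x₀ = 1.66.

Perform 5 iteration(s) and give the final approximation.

Equation: x² - 3 = 0
Fixed-point form: x = (x² + 3)/(2x)
x₀ = 1.66

x_1 = g(1.660000) = 1.733614
x_2 = g(1.733614) = 1.732052
x_3 = g(1.732052) = 1.732051
x_4 = g(1.732051) = 1.732051
x_5 = g(1.732051) = 1.732051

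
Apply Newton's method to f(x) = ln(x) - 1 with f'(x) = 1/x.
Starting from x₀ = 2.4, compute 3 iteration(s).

f(x) = ln(x) - 1
f'(x) = 1/x
x₀ = 2.4

Newton-Raphson formula: x_{n+1} = x_n - f(x_n)/f'(x_n)

Iteration 1:
  f(2.400000) = -0.124531
  f'(2.400000) = 0.416667
  x_1 = 2.400000 - (-0.124531)/0.416667 = 2.698875
Iteration 2:
  f(2.698875) = -0.007165
  f'(2.698875) = 0.370525
  x_2 = 2.698875 - (-0.007165)/0.370525 = 2.718212
Iteration 3:
  f(2.718212) = -0.000026
  f'(2.718212) = 0.367889
  x_3 = 2.718212 - (-0.000026)/0.367889 = 2.718282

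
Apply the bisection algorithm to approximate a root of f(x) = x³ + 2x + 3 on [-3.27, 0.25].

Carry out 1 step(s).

f(x) = x³ + 2x + 3
Initial interval: [-3.27, 0.25]

Iteration 1:
  c_1 = (-3.270000 + 0.250000)/2 = -1.510000
  f(c_1) = f(-1.510000) = -3.462951
  f(a) × f(c) ≥ 0, new interval: [-1.510000, 0.250000]

After 1 iteration(s), the approximation is c_1 = -1.510000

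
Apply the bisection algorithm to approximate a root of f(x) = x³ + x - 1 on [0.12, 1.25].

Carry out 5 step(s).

f(x) = x³ + x - 1
Initial interval: [0.12, 1.25]

Iteration 1:
  c_1 = (0.120000 + 1.250000)/2 = 0.685000
  f(c_1) = f(0.685000) = 0.006419
  f(a) × f(c) < 0, new interval: [0.120000, 0.685000]
Iteration 2:
  c_2 = (0.120000 + 0.685000)/2 = 0.402500
  f(c_2) = f(0.402500) = -0.532292
  f(a) × f(c) ≥ 0, new interval: [0.402500, 0.685000]
Iteration 3:
  c_3 = (0.402500 + 0.685000)/2 = 0.543750
  f(c_3) = f(0.543750) = -0.295483
  f(a) × f(c) ≥ 0, new interval: [0.543750, 0.685000]
Iteration 4:
  c_4 = (0.543750 + 0.685000)/2 = 0.614375
  f(c_4) = f(0.614375) = -0.153725
  f(a) × f(c) ≥ 0, new interval: [0.614375, 0.685000]
Iteration 5:
  c_5 = (0.614375 + 0.685000)/2 = 0.649688
  f(c_5) = f(0.649688) = -0.076083
  f(a) × f(c) ≥ 0, new interval: [0.649688, 0.685000]

After 5 iteration(s), the approximation is c_5 = 0.649688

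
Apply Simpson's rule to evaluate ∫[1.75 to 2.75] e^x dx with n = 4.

f(x) = e^x
a = 1.75, b = 2.75, n = 4
h = (b - a)/n = 0.250000

Simpson's rule: (h/3)[f(x₀) + 4f(x₁) + 2f(x₂) + ... + f(xₙ)]

x_0 = 1.7500, f(x_0) = 5.754603, coefficient = 1
x_1 = 2.0000, f(x_1) = 7.389056, coefficient = 4
x_2 = 2.2500, f(x_2) = 9.487736, coefficient = 2
x_3 = 2.5000, f(x_3) = 12.182494, coefficient = 4
x_4 = 2.7500, f(x_4) = 15.642632, coefficient = 1

I ≈ (0.250000/3) × 118.658906 = 9.888242
Exact value: 9.888029
Error: 0.000213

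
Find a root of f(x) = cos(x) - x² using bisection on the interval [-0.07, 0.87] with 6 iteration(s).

f(x) = cos(x) - x²
Initial interval: [-0.07, 0.87]

Iteration 1:
  c_1 = (-0.070000 + 0.870000)/2 = 0.400000
  f(c_1) = f(0.400000) = 0.761061
  f(a) × f(c) ≥ 0, new interval: [0.400000, 0.870000]
Iteration 2:
  c_2 = (0.400000 + 0.870000)/2 = 0.635000
  f(c_2) = f(0.635000) = 0.401847
  f(a) × f(c) ≥ 0, new interval: [0.635000, 0.870000]
Iteration 3:
  c_3 = (0.635000 + 0.870000)/2 = 0.752500
  f(c_3) = f(0.752500) = 0.163726
  f(a) × f(c) ≥ 0, new interval: [0.752500, 0.870000]
Iteration 4:
  c_4 = (0.752500 + 0.870000)/2 = 0.811250
  f(c_4) = f(0.811250) = 0.030466
  f(a) × f(c) ≥ 0, new interval: [0.811250, 0.870000]
Iteration 5:
  c_5 = (0.811250 + 0.870000)/2 = 0.840625
  f(c_5) = f(0.840625) = -0.039653
  f(a) × f(c) < 0, new interval: [0.811250, 0.840625]
Iteration 6:
  c_6 = (0.811250 + 0.840625)/2 = 0.825937
  f(c_6) = f(0.825937) = -0.004305
  f(a) × f(c) < 0, new interval: [0.811250, 0.825937]

After 6 iteration(s), the approximation is c_6 = 0.825937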